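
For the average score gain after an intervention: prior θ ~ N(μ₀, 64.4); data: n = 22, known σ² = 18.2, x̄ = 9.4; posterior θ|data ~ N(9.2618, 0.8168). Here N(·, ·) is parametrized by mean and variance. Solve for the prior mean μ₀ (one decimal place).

μ₀ = -1.5

The posterior mean is a precision-weighted average: μ_n = (τ₀μ₀ + τ_data·x̄)/(τ₀+τ_data), with τ₀=1/σ₀² and τ_data=n/σ².
Here τ₀ = 1/64.4 = 0.015528 and τ_data = 22/18.2 = 1.208791, so τ_n = 1.224319.
Rearranging for μ₀: μ₀ = (μ_n·τ_n − τ_data·x̄)/τ₀ = (9.2618·1.224319 − 1.208791·9.4) / 0.015528 = -0.023238/0.015528 ≈ -1.5.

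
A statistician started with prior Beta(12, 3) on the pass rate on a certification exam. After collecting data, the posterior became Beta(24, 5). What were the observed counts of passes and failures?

12 passes and 2 failures

Under Beta–binomial conjugacy the posterior parameters are (α+s, β+f).
So s = 24 − 12 = 12 and f = 5 − 3 = 2.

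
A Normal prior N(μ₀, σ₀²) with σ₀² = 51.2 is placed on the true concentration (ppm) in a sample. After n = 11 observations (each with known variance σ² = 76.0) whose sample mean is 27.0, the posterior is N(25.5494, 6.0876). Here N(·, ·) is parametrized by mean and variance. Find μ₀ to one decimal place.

μ₀ = 14.8

The posterior mean is a precision-weighted average: μ_n = (τ₀μ₀ + τ_data·x̄)/(τ₀+τ_data), with τ₀=1/σ₀² and τ_data=n/σ².
Here τ₀ = 1/51.2 = 0.019531 and τ_data = 11/76.0 = 0.144737, so τ_n = 0.164268.
Rearranging for μ₀: μ₀ = (μ_n·τ_n − τ_data·x̄)/τ₀ = (25.5494·0.164268 − 0.144737·27.0) / 0.019531 = 0.289050/0.019531 ≈ 14.8.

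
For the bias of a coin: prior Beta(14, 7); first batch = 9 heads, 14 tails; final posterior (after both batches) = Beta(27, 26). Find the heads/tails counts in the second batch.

4 heads and 5 tails

Because Beta–binomial updating is additive in the counts, the combined data contributed (α_post−α_prior, β_post−β_prior) successes and failures.
Total across both batches: 27−14=13 heads, 26−7=19 tails.
Subtract the first batch: 13−9=4 heads and 19−14=5 tails.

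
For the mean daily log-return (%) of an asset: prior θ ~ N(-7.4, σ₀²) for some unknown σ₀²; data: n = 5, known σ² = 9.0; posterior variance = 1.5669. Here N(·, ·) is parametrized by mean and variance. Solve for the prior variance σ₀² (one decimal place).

For the Normal–Normal model with known σ², precisions add: τ_n = τ₀ + n/σ².
So 1/σ₀² = 1/1.5669 − 5/9.0 = 0.638203 − 0.555556 = 0.082647.
Hence σ₀² = 1/0.082647 ≈ 12.1.

σ₀² = 12.1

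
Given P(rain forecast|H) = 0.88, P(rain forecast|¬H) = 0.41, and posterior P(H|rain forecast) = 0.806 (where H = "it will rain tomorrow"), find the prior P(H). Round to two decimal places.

P(H) = 0.66

In odds form, posterior odds = prior odds × likelihood ratio, so prior odds = posterior odds ÷ LR.
Posterior odds = 0.806/(1−0.806) = 4.1546. LR = 0.88/0.41 = 2.1463.
Prior odds = 4.1546/2.1463 = 1.9357, so P(H) = 1.9357/(1+1.9357) ≈ 0.66.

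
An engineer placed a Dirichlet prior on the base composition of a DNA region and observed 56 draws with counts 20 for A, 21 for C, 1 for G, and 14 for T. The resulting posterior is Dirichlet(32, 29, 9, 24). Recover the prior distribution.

Dirichlet(12, 8, 8, 10)

For a Dirichlet(α) prior with multinomial counts c, the posterior is Dirichlet(α + c) componentwise.
Subtract each count from the matching posterior parameter: 32−20=12, 29−21=8, 9−1=8, 24−14=10.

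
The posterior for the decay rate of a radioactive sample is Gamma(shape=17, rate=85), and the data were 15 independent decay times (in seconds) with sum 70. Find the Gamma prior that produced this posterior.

Gamma(shape=2, rate=15)

Gamma–exponential conjugacy: posterior shape = α + n, posterior rate = β + Σtᵢ.
So α = 17 − 15 = 2 and β = 85 − 70 = 15.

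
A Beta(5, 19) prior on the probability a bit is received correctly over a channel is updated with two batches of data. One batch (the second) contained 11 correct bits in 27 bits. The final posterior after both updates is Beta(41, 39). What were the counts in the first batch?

25 correct bits and 4 errors

Sequential conjugate updates are equivalent to a single update on the pooled data, so total successes = posterior α − prior α and total failures = posterior β − prior β.
Total across both batches: 41−5=36 correct bits, 39−19=20 errors.
Subtract the second batch: 36−11=25 correct bits and 20−16=4 errors.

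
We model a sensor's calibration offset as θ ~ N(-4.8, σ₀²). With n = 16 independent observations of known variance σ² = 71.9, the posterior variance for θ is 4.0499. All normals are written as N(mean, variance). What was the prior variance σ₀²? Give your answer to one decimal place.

Posterior precision equals prior precision plus data precision: 1/σ_n² = 1/σ₀² + n/σ².
So 1/σ₀² = 1/4.0499 − 16/71.9 = 0.246920 − 0.222531 = 0.024389.
Hence σ₀² = 1/0.024389 ≈ 41.0.

σ₀² = 41.0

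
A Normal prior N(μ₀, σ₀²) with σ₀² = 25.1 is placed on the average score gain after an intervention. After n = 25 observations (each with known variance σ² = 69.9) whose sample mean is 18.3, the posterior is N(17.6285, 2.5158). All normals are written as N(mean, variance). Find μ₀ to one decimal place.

μ₀ = 11.6

With known observation variance, the Normal–Normal posterior has precision τ_n = τ₀ + n/σ² and mean μ_n = (τ₀μ₀ + (n/σ²)x̄)/τ_n.
Here τ₀ = 1/25.1 = 0.039841 and τ_data = 25/69.9 = 0.357654, so τ_n = 0.397495.
Rearranging for μ₀: μ₀ = (μ_n·τ_n − τ_data·x̄)/τ₀ = (17.6285·0.397495 − 0.357654·18.3) / 0.039841 = 0.462172/0.039841 ≈ 11.6.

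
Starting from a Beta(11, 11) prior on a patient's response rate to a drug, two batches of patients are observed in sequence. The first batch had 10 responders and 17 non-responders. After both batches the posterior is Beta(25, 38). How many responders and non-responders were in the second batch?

4 responders and 10 non-responders

Because Beta–binomial updating is additive in the counts, the combined data contributed (α_post−α_prior, β_post−β_prior) successes and failures.
Total across both batches: 25−11=14 responders, 38−11=27 non-responders.
Subtract the first batch: 14−10=4 responders and 27−17=10 non-responders.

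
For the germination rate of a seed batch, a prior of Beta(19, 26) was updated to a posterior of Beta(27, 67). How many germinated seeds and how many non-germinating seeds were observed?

8 germinated seeds and 41 non-germinating seeds

Beta is conjugate to the binomial likelihood: posterior = Beta(α+s, β+f).
Match parameters: s=27−19=8, f=67−26=41.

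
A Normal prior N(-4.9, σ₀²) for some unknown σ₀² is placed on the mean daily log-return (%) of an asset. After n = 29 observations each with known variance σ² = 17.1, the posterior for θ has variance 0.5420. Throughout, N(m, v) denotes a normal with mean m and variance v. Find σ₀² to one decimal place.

σ₀² = 6.7

For the Normal–Normal model with known σ², precisions add: τ_n = τ₀ + n/σ².
So 1/σ₀² = 1/0.5420 − 29/17.1 = 1.845018 − 1.695906 = 0.149112.
Hence σ₀² = 1/0.149112 ≈ 6.7.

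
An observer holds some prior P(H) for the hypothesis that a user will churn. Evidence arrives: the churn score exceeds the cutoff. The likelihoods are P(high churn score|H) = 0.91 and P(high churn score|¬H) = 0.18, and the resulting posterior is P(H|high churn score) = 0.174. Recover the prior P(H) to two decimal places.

P(H) = 0.04

In odds form, posterior odds = prior odds × likelihood ratio, so prior odds = posterior odds ÷ LR.
Posterior odds = 0.174/(1−0.174) = 0.2107. LR = 0.91/0.18 = 5.0556.
Prior odds = 0.2107/5.0556 = 0.0417, so P(H) = 0.0417/(1+0.0417) ≈ 0.04.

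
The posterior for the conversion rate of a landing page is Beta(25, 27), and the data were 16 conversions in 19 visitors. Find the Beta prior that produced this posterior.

Under Beta–binomial conjugacy the posterior parameters are (a+s, b+f).
Subtract the data counts: 25−16=9, 27−3=24.

Beta(9, 24)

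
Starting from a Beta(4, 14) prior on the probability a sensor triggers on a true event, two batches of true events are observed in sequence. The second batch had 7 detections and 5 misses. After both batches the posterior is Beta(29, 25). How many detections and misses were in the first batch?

18 detections and 6 misses

Because Beta–binomial updating is additive in the counts, the combined data contributed (α_post−α_prior, β_post−β_prior) successes and failures.
Total across both batches: 29−4=25 detections, 25−14=11 misses.
Subtract the second batch: 25−7=18 detections and 11−5=6 misses.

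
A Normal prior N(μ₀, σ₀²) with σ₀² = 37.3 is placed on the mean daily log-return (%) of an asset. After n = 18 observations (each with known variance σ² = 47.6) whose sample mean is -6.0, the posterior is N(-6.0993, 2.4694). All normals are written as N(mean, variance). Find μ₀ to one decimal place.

μ₀ = -7.5

With known observation variance, the Normal–Normal posterior has precision τ_n = τ₀ + n/σ² and mean μ_n = (τ₀μ₀ + (n/σ²)x̄)/τ_n.
Here τ₀ = 1/37.3 = 0.026810 and τ_data = 18/47.6 = 0.378151, so τ_n = 0.404961.
Rearranging for μ₀: μ₀ = (μ_n·τ_n − τ_data·x̄)/τ₀ = (-6.0993·0.404961 − 0.378151·-6.0) / 0.026810 = -0.201073/0.026810 ≈ -7.5.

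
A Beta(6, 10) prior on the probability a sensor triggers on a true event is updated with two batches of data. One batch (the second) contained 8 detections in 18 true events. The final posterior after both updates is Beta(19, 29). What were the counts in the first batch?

Because Beta–binomial updating is additive in the counts, the combined data contributed (α_post−α_prior, β_post−β_prior) successes and failures.
Total across both batches: 19−6=13 detections, 29−10=19 misses.
Subtract the second batch: 13−8=5 detections and 19−10=9 misses.

5 detections and 9 misses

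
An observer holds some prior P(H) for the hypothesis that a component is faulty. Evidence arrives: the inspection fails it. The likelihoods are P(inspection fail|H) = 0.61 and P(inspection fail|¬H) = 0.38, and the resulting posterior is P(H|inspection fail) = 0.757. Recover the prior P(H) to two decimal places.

P(H) = 0.66

In odds form, posterior odds = prior odds × likelihood ratio, so prior odds = posterior odds ÷ LR.
Posterior odds = 0.757/(1−0.757) = 3.1152. LR = 0.61/0.38 = 1.6053.
Prior odds = 3.1152/1.6053 = 1.9406, so P(H) = 1.9406/(1+1.9406) ≈ 0.66.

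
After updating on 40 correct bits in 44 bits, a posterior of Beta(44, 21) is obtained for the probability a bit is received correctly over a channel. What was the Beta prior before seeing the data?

Beta(4, 17)

A Beta(α, β) prior with s successes and f failures in binomial data gives a Beta(α+s, β+f) posterior.
Subtract the data counts: 44−40=4, 21−4=17.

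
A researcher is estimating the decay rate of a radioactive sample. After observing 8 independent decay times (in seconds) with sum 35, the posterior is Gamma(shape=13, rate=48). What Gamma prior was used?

For an exponential likelihood with a Gamma(α, β) prior on the rate, n observations with total T give posterior Gamma(α+n, β+T).
So α = 13 − 8 = 5 and β = 48 − 35 = 13.

Gamma(shape=5, rate=13)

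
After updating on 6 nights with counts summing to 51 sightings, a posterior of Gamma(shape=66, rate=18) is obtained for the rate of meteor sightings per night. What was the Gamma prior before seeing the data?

Gamma–Poisson conjugacy: posterior shape = α + Σxᵢ, posterior rate = β + n.
So α = 66 − 51 = 15 and β = 18 − 6 = 12.

Gamma(shape=15, rate=12)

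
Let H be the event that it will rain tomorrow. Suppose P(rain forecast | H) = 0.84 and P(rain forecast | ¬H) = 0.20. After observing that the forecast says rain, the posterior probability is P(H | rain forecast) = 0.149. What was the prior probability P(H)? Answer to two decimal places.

In odds form, posterior odds = prior odds × likelihood ratio, so prior odds = posterior odds ÷ LR.
Posterior odds = 0.149/(1−0.149) = 0.1751. LR = 0.84/0.20 = 4.2000.
Prior odds = 0.1751/4.2000 = 0.0417, so P(H) = 0.0417/(1+0.0417) ≈ 0.04.

P(H) = 0.04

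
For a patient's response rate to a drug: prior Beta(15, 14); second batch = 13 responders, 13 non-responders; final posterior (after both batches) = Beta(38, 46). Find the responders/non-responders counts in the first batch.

Sequential conjugate updates are equivalent to a single update on the pooled data, so total successes = posterior α − prior α and total failures = posterior β − prior β.
Total across both batches: 38−15=23 responders, 46−14=32 non-responders.
Subtract the second batch: 23−13=10 responders and 32−13=19 non-responders.

10 responders and 19 non-responders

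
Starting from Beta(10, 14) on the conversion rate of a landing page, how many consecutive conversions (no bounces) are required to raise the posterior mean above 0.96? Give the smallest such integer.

k = 327

After k conversions and 0 bounces the posterior is Beta(10+k, 14), with mean (10+k)/(10+14+k).
Set (10+k)/(24+k) > 0.96 and solve: k > (0.96·24 − 10)/(1 − 0.96) = 326.000.
The smallest integer exceeding 326.000 is 327.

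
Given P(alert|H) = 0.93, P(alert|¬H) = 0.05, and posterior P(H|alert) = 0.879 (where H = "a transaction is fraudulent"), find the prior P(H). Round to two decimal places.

In odds form, posterior odds = prior odds × likelihood ratio, so prior odds = posterior odds ÷ LR.
Posterior odds = 0.879/(1−0.879) = 7.2645. LR = 0.93/0.05 = 18.6000.
Prior odds = 7.2645/18.6000 = 0.3906, so P(H) = 0.3906/(1+0.3906) ≈ 0.28.

P(H) = 0.28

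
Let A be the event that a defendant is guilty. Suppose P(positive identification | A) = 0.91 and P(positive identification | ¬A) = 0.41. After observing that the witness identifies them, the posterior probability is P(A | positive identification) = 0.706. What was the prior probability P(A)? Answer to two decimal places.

Bayes' rule in odds form gives O(A|E) = O(A)·[P(E|A)/P(E|¬A)], hence O(A) = O(A|E)/LR.
Posterior odds = 0.706/(1−0.706) = 2.4014. LR = 0.91/0.41 = 2.2195.
Prior odds = 2.4014/2.2195 = 1.0820, so P(A) = 1.0820/(1+1.0820) ≈ 0.52.

P(A) = 0.52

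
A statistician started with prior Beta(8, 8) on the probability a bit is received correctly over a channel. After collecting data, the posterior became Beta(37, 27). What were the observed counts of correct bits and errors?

29 correct bits and 19 errors

Beta is conjugate to the binomial likelihood: posterior = Beta(a+s, b+f).
So s = 37 − 8 = 29 and f = 27 − 8 = 19.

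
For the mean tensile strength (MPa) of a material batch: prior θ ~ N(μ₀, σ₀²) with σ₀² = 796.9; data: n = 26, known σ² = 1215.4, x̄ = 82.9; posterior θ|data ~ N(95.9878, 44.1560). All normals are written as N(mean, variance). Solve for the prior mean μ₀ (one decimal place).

μ₀ = 319.1

With known observation variance, the Normal–Normal posterior has precision τ_n = τ₀ + n/σ² and mean μ_n = (τ₀μ₀ + (n/σ²)x̄)/τ_n.
Here τ₀ = 1/796.9 = 0.001255 and τ_data = 26/1215.4 = 0.021392, so τ_n = 0.022647.
Rearranging for μ₀: μ₀ = (μ_n·τ_n − τ_data·x̄)/τ₀ = (95.9878·0.022647 − 0.021392·82.9) / 0.001255 = 0.400439/0.001255 ≈ 319.1.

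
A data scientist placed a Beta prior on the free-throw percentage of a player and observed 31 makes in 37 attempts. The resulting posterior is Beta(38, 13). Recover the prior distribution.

A Beta(a, b) prior with s successes and f failures in binomial data gives a Beta(a+s, b+f) posterior.
So a = 38 − 31 = 7 and b = 13 − 6 = 7.

Beta(7, 7)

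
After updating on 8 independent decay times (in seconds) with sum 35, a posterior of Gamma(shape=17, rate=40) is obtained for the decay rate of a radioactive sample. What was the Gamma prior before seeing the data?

Gamma(shape=9, rate=5)

For an exponential likelihood with a Gamma(α, β) prior on the rate, n observations with total T give posterior Gamma(α+n, β+T).
So α = 17 − 8 = 9 and β = 40 − 35 = 5.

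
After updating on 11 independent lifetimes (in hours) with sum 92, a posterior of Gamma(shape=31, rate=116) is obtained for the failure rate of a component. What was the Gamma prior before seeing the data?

Gamma(shape=20, rate=24)

Gamma–exponential conjugacy: posterior shape = α + n, posterior rate = β + Σtᵢ.
So α = 31 − 11 = 20 and β = 116 − 92 = 24.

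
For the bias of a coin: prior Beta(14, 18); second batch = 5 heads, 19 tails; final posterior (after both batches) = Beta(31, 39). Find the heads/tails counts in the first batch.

Because Beta–binomial updating is additive in the counts, the combined data contributed (α_post−α_prior, β_post−β_prior) successes and failures.
Total across both batches: 31−14=17 heads, 39−18=21 tails.
Subtract the second batch: 17−5=12 heads and 21−19=2 tails.

12 heads and 2 tails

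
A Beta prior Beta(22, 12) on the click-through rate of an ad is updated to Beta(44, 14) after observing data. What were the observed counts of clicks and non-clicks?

22 clicks and 2 non-clicks

A Beta(α, β) prior with s successes and f failures in binomial data gives a Beta(α+s, β+f) posterior.
Match parameters: s=44−22=22, f=14−12=2.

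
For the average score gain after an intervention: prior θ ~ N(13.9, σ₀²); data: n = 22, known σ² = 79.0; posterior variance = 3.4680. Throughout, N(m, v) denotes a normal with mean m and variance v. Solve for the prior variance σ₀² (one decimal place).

σ₀² = 101.3

For the Normal–Normal model with known σ², precisions add: τ_n = τ₀ + n/σ².
So 1/σ₀² = 1/3.4680 − 22/79.0 = 0.288351 − 0.278481 = 0.009870.
Hence σ₀² = 1/0.009870 ≈ 101.3.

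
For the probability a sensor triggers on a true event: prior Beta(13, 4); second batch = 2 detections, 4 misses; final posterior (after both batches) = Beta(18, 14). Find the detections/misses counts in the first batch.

Sequential conjugate updates are equivalent to a single update on the pooled data, so total successes = posterior α − prior α and total failures = posterior β − prior β.
Total across both batches: 18−13=5 detections, 14−4=10 misses.
Subtract the second batch: 5−2=3 detections and 10−4=6 misses.

3 detections and 6 misses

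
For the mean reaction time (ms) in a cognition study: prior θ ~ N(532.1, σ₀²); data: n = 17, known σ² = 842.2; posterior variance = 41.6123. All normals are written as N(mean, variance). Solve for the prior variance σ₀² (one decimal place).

For the Normal–Normal model with known σ², precisions add: τ_n = τ₀ + n/σ².
So 1/σ₀² = 1/41.6123 − 17/842.2 = 0.024031 − 0.020185 = 0.003846.
Hence σ₀² = 1/0.003846 ≈ 260.0.

σ₀² = 260.0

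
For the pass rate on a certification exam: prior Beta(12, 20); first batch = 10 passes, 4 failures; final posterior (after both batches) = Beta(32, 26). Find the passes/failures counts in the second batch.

Sequential conjugate updates are equivalent to a single update on the pooled data, so total successes = posterior α − prior α and total failures = posterior β − prior β.
Total across both batches: 32−12=20 passes, 26−20=6 failures.
Subtract the first batch: 20−10=10 passes and 6−4=2 failures.

10 passes and 2 failures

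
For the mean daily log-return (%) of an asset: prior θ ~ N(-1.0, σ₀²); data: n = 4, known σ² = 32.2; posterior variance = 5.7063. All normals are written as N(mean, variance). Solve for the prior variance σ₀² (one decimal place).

For the Normal–Normal model with known σ², precisions add: τ_n = τ₀ + n/σ².
So 1/σ₀² = 1/5.7063 − 4/32.2 = 0.175245 − 0.124224 = 0.051021.
Hence σ₀² = 1/0.051021 ≈ 19.6.

σ₀² = 19.6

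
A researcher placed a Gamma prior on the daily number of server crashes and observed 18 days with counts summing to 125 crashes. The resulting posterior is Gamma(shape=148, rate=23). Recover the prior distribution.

A Gamma(α, β) prior (rate parametrization) on a Poisson rate with n observations summing to S gives posterior Gamma(α+S, β+n).
So α = 148 − 125 = 23 and β = 23 − 18 = 5.

Gamma(shape=23, rate=5)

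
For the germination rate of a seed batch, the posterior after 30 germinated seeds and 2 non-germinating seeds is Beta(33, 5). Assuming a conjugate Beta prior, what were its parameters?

A Beta(a, b) prior with s successes and f failures in binomial data gives a Beta(a+s, b+f) posterior.
So a = 33 − 30 = 3 and b = 5 − 2 = 3.

Beta(3, 3)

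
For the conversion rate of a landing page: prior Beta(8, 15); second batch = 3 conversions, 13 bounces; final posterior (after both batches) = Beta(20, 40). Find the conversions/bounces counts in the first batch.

9 conversions and 12 bounces

Because Beta–binomial updating is additive in the counts, the combined data contributed (α_post−α_prior, β_post−β_prior) successes and failures.
Total across both batches: 20−8=12 conversions, 40−15=25 bounces.
Subtract the second batch: 12−3=9 conversions and 25−13=12 bounces.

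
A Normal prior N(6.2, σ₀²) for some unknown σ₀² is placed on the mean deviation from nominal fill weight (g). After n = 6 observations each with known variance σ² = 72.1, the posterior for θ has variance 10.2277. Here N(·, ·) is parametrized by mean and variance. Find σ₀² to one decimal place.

Posterior precision equals prior precision plus data precision: 1/σ_n² = 1/σ₀² + n/σ².
So 1/σ₀² = 1/10.2277 − 6/72.1 = 0.097774 − 0.083218 = 0.014556.
Hence σ₀² = 1/0.014556 ≈ 68.7.

σ₀² = 68.7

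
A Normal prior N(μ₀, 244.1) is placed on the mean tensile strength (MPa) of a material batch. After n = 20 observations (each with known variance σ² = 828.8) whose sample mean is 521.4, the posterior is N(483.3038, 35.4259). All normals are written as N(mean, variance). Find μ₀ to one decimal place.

With known observation variance, the Normal–Normal posterior has precision τ_n = τ₀ + n/σ² and mean μ_n = (τ₀μ₀ + (n/σ²)x̄)/τ_n.
Here τ₀ = 1/244.1 = 0.004097 and τ_data = 20/828.8 = 0.024131, so τ_n = 0.028228.
Rearranging for μ₀: μ₀ = (μ_n·τ_n − τ_data·x̄)/τ₀ = (483.3038·0.028228 − 0.024131·521.4) / 0.004097 = 1.060796/0.004097 ≈ 258.9.

μ₀ = 258.9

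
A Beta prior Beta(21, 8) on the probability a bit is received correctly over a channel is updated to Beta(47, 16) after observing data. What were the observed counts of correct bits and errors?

Beta is conjugate to the binomial likelihood: posterior = Beta(a+s, b+f).
So s = 47 − 21 = 26 and f = 16 − 8 = 8.

26 correct bits and 8 errors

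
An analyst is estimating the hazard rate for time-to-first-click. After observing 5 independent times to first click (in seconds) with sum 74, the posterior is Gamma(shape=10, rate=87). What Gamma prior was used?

Gamma(shape=5, rate=13)

For an exponential likelihood with a Gamma(α, β) prior on the rate, n observations with total T give posterior Gamma(α+n, β+T).
So α = 10 − 5 = 5 and β = 87 − 74 = 13.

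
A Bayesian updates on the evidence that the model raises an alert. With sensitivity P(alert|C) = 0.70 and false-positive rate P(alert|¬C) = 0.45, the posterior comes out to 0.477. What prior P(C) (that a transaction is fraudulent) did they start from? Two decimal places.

P(C) = 0.37

Bayes' rule in odds form gives O(C|E) = O(C)·[P(E|C)/P(E|¬C)], hence O(C) = O(C|E)/LR.
Posterior odds = 0.477/(1−0.477) = 0.9120. LR = 0.70/0.45 = 1.5556.
Prior odds = 0.9120/1.5556 = 0.5863, so P(C) = 0.5863/(1+0.5863) ≈ 0.37.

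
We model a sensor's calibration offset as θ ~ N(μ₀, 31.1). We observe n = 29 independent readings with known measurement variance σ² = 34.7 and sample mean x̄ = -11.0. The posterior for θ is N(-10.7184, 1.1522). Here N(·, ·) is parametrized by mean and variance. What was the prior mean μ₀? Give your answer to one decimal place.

With known observation variance, the Normal–Normal posterior has precision τ_n = τ₀ + n/σ² and mean μ_n = (τ₀μ₀ + (n/σ²)x̄)/τ_n.
Here τ₀ = 1/31.1 = 0.032154 and τ_data = 29/34.7 = 0.835735, so τ_n = 0.867889.
Rearranging for μ₀: μ₀ = (μ_n·τ_n − τ_data·x̄)/τ₀ = (-10.7184·0.867889 − 0.835735·-11.0) / 0.032154 = -0.109296/0.032154 ≈ -3.4.

μ₀ = -3.4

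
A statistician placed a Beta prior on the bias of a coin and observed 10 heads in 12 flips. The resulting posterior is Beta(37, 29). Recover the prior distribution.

A Beta(a, b) prior with s successes and f failures in binomial data gives a Beta(a+s, b+f) posterior.
Subtract the data counts: 37−10=27, 29−2=27.

Beta(27, 27)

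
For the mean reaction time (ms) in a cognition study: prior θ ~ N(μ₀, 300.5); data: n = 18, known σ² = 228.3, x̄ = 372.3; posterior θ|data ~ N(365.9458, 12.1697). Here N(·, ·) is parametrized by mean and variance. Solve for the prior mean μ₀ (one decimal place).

μ₀ = 215.4

With known observation variance, the Normal–Normal posterior has precision τ_n = τ₀ + n/σ² and mean μ_n = (τ₀μ₀ + (n/σ²)x̄)/τ_n.
Here τ₀ = 1/300.5 = 0.003328 and τ_data = 18/228.3 = 0.078844, so τ_n = 0.082172.
Rearranging for μ₀: μ₀ = (μ_n·τ_n − τ_data·x̄)/τ₀ = (365.9458·0.082172 − 0.078844·372.3) / 0.003328 = 0.716877/0.003328 ≈ 215.4.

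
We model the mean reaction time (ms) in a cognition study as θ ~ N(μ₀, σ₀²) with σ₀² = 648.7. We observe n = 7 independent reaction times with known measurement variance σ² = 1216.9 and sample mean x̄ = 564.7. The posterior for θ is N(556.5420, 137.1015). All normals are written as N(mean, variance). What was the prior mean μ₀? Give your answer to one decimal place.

The posterior mean is a precision-weighted average: μ_n = (τ₀μ₀ + τ_data·x̄)/(τ₀+τ_data), with τ₀=1/σ₀² and τ_data=n/σ².
Here τ₀ = 1/648.7 = 0.001542 and τ_data = 7/1216.9 = 0.005752, so τ_n = 0.007294.
Rearranging for μ₀: μ₀ = (μ_n·τ_n − τ_data·x̄)/τ₀ = (556.5420·0.007294 − 0.005752·564.7) / 0.001542 = 0.811263/0.001542 ≈ 526.1.

μ₀ = 526.1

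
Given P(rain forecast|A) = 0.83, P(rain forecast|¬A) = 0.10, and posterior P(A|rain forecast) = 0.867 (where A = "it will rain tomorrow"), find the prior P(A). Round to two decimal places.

In odds form, posterior odds = prior odds × likelihood ratio, so prior odds = posterior odds ÷ LR.
Posterior odds = 0.867/(1−0.867) = 6.5188. LR = 0.83/0.10 = 8.3000.
Prior odds = 6.5188/8.3000 = 0.7854, so P(A) = 0.7854/(1+0.7854) ≈ 0.44.

P(A) = 0.44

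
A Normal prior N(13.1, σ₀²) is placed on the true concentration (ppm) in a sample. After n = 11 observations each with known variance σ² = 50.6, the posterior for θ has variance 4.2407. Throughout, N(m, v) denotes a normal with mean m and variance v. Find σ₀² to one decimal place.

σ₀² = 54.3

For the Normal–Normal model with known σ², precisions add: τ_n = τ₀ + n/σ².
So 1/σ₀² = 1/4.2407 − 11/50.6 = 0.235810 − 0.217391 = 0.018419.
Hence σ₀² = 1/0.018419 ≈ 54.3.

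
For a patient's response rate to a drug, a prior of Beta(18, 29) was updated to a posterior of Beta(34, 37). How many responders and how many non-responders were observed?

16 responders and 8 non-responders

Under Beta–binomial conjugacy the posterior parameters are (a+s, b+f).
Match parameters: s=34−18=16, f=37−29=8.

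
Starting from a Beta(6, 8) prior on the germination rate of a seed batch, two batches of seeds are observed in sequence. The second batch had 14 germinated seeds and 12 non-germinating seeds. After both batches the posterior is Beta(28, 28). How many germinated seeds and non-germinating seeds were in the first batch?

Sequential conjugate updates are equivalent to a single update on the pooled data, so total successes = posterior α − prior α and total failures = posterior β − prior β.
Total across both batches: 28−6=22 germinated seeds, 28−8=20 non-germinating seeds.
Subtract the second batch: 22−14=8 germinated seeds and 20−12=8 non-germinating seeds.

8 germinated seeds and 8 non-germinating seeds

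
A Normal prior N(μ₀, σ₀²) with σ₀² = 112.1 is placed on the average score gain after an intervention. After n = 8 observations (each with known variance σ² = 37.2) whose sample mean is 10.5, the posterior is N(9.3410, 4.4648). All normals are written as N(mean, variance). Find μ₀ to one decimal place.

With known observation variance, the Normal–Normal posterior has precision τ_n = τ₀ + n/σ² and mean μ_n = (τ₀μ₀ + (n/σ²)x̄)/τ_n.
Here τ₀ = 1/112.1 = 0.008921 and τ_data = 8/37.2 = 0.215054, so τ_n = 0.223975.
Rearranging for μ₀: μ₀ = (μ_n·τ_n − τ_data·x̄)/τ₀ = (9.3410·0.223975 − 0.215054·10.5) / 0.008921 = -0.165917/0.008921 ≈ -18.6.

μ₀ = -18.6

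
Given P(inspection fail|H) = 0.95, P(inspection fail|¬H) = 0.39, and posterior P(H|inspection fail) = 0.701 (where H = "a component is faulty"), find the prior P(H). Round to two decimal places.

P(H) = 0.49

Bayes' rule in odds form gives O(H|E) = O(H)·[P(E|H)/P(E|¬H)], hence O(H) = O(H|E)/LR.
Posterior odds = 0.701/(1−0.701) = 2.3445. LR = 0.95/0.39 = 2.4359.
Prior odds = 2.3445/2.4359 = 0.9625, so P(H) = 0.9625/(1+0.9625) ≈ 0.49.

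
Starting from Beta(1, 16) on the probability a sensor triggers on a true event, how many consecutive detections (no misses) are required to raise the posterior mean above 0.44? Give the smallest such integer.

After k detections and 0 misses the posterior is Beta(1+k, 16), with mean (1+k)/(1+16+k).
Set (1+k)/(17+k) > 0.44 and solve: k > (0.44·17 − 1)/(1 − 0.44) = 11.571.
The smallest integer exceeding 11.571 is 12.

k = 12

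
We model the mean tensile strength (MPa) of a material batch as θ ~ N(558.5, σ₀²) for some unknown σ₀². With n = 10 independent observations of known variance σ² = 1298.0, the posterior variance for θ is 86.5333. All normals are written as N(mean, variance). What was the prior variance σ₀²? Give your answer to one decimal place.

σ₀² = 259.6

Posterior precision equals prior precision plus data precision: 1/σ_n² = 1/σ₀² + n/σ².
So 1/σ₀² = 1/86.5333 − 10/1298.0 = 0.011556 − 0.007704 = 0.003852.
Hence σ₀² = 1/0.003852 ≈ 259.6.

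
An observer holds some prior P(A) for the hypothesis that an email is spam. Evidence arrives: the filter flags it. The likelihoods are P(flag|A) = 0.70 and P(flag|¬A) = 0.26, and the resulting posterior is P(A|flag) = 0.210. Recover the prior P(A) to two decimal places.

In odds form, posterior odds = prior odds × likelihood ratio, so prior odds = posterior odds ÷ LR.
Posterior odds = 0.210/(1−0.210) = 0.2658. LR = 0.70/0.26 = 2.6923.
Prior odds = 0.2658/2.6923 = 0.0987, so P(A) = 0.0987/(1+0.0987) ≈ 0.09.

P(A) = 0.09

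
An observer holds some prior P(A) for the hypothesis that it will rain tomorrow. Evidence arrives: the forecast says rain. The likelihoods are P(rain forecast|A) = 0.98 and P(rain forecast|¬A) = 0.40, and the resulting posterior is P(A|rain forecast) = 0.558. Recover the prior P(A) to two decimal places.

P(A) = 0.34

In odds form, posterior odds = prior odds × likelihood ratio, so prior odds = posterior odds ÷ LR.
Posterior odds = 0.558/(1−0.558) = 1.2624. LR = 0.98/0.40 = 2.4500.
Prior odds = 1.2624/2.4500 = 0.5153, so P(A) = 0.5153/(1+0.5153) ≈ 0.34.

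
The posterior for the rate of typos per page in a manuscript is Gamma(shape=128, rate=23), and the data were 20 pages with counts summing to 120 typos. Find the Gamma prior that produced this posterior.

A Gamma(α, β) prior (rate parametrization) on a Poisson rate with n observations summing to S gives posterior Gamma(α+S, β+n).
So α = 128 − 120 = 8 and β = 23 − 20 = 3.

Gamma(shape=8, rate=3)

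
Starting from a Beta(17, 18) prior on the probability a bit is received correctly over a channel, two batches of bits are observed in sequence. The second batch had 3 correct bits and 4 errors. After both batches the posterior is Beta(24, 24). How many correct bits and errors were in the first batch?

4 correct bits and 2 errors

Sequential conjugate updates are equivalent to a single update on the pooled data, so total successes = posterior α − prior α and total failures = posterior β − prior β.
Total across both batches: 24−17=7 correct bits, 24−18=6 errors.
Subtract the second batch: 7−3=4 correct bits and 6−4=2 errors.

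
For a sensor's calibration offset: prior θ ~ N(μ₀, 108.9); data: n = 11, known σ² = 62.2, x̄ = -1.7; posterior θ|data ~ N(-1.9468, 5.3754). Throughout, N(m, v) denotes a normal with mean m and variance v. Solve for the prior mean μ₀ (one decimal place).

The posterior mean is a precision-weighted average: μ_n = (τ₀μ₀ + τ_data·x̄)/(τ₀+τ_data), with τ₀=1/σ₀² and τ_data=n/σ².
Here τ₀ = 1/108.9 = 0.009183 and τ_data = 11/62.2 = 0.176849, so τ_n = 0.186032.
Rearranging for μ₀: μ₀ = (μ_n·τ_n − τ_data·x̄)/τ₀ = (-1.9468·0.186032 − 0.176849·-1.7) / 0.009183 = -0.061524/0.009183 ≈ -6.7.

μ₀ = -6.7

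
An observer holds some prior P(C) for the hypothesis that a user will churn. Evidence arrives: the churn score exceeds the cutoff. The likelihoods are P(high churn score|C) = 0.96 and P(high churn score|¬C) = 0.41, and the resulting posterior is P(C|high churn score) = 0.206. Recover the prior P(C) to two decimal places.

P(C) = 0.10

Bayes' rule in odds form gives O(C|E) = O(C)·[P(E|C)/P(E|¬C)], hence O(C) = O(C|E)/LR.
Posterior odds = 0.206/(1−0.206) = 0.2594. LR = 0.96/0.41 = 2.3415.
Prior odds = 0.2594/2.3415 = 0.1108, so P(C) = 0.1108/(1+0.1108) ≈ 0.10.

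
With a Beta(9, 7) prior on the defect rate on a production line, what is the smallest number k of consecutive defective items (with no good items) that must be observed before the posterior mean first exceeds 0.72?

After k defective items and 0 good items the posterior is Beta(9+k, 7), with mean (9+k)/(9+7+k).
Set (9+k)/(16+k) > 0.72 and solve: k > (0.72·16 − 9)/(1 − 0.72) = 9.000.
The smallest integer exceeding 9.000 is 10, and checking k=10: (19)/(26) = 0.7308 > 0.72.

k = 10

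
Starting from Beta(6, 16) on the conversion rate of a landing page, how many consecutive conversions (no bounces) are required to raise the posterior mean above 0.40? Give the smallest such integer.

After k conversions and 0 bounces the posterior is Beta(6+k, 16), with mean (6+k)/(6+16+k).
Set (6+k)/(22+k) > 0.40 and solve: k > (0.40·22 − 6)/(1 − 0.40) = 4.667.
The smallest integer exceeding 4.667 is 5, and checking k=5: (11)/(27) = 0.4074 > 0.40.

k = 5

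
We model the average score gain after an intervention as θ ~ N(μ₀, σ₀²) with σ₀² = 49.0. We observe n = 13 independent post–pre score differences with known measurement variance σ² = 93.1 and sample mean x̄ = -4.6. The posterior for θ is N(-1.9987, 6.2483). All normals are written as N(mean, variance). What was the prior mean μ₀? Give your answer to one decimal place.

The posterior mean is a precision-weighted average: μ_n = (τ₀μ₀ + τ_data·x̄)/(τ₀+τ_data), with τ₀=1/σ₀² and τ_data=n/σ².
Here τ₀ = 1/49.0 = 0.020408 and τ_data = 13/93.1 = 0.139635, so τ_n = 0.160043.
Rearranging for μ₀: μ₀ = (μ_n·τ_n − τ_data·x̄)/τ₀ = (-1.9987·0.160043 − 0.139635·-4.6) / 0.020408 = 0.322443/0.020408 ≈ 15.8.

μ₀ = 15.8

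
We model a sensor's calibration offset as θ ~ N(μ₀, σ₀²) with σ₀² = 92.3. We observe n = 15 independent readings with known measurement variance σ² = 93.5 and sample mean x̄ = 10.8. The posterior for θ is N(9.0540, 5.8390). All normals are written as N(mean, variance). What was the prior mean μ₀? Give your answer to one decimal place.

μ₀ = -16.8

With known observation variance, the Normal–Normal posterior has precision τ_n = τ₀ + n/σ² and mean μ_n = (τ₀μ₀ + (n/σ²)x̄)/τ_n.
Here τ₀ = 1/92.3 = 0.010834 and τ_data = 15/93.5 = 0.160428, so τ_n = 0.171262.
Rearranging for μ₀: μ₀ = (μ_n·τ_n − τ_data·x̄)/τ₀ = (9.0540·0.171262 − 0.160428·10.8) / 0.010834 = -0.182016/0.010834 ≈ -16.8.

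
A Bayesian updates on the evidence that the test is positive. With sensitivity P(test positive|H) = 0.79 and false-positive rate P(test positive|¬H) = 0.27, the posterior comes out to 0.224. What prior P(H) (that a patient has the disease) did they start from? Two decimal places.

Bayes' rule in odds form gives O(H|E) = O(H)·[P(E|H)/P(E|¬H)], hence O(H) = O(H|E)/LR.
Posterior odds = 0.224/(1−0.224) = 0.2887. LR = 0.79/0.27 = 2.9259.
Prior odds = 0.2887/2.9259 = 0.0987, so P(H) = 0.0987/(1+0.0987) ≈ 0.09.

P(H) = 0.09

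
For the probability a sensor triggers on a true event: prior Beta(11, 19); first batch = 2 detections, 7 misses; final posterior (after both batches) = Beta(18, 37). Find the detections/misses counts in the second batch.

Sequential conjugate updates are equivalent to a single update on the pooled data, so total successes = posterior α − prior α and total failures = posterior β − prior β.
Total across both batches: 18−11=7 detections, 37−19=18 misses.
Subtract the first batch: 7−2=5 detections and 18−7=11 misses.

5 detections and 11 misses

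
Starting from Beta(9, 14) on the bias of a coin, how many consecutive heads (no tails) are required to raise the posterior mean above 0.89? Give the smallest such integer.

k = 105

After k heads and 0 tails the posterior is Beta(9+k, 14), with mean (9+k)/(9+14+k).
Set (9+k)/(23+k) > 0.89 and solve: k > (0.89·23 − 9)/(1 − 0.89) = 104.273.
The smallest integer exceeding 104.273 is 105, and checking k=105: (114)/(128) = 0.8906 > 0.89.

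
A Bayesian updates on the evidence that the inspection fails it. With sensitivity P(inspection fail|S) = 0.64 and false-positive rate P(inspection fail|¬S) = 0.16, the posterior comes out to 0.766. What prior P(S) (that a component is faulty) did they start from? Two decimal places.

Bayes' rule in odds form gives O(S|E) = O(S)·[P(E|S)/P(E|¬S)], hence O(S) = O(S|E)/LR.
Posterior odds = 0.766/(1−0.766) = 3.2735. LR = 0.64/0.16 = 4.0000.
Prior odds = 3.2735/4.0000 = 0.8184, so P(S) = 0.8184/(1+0.8184) ≈ 0.45.

P(S) = 0.45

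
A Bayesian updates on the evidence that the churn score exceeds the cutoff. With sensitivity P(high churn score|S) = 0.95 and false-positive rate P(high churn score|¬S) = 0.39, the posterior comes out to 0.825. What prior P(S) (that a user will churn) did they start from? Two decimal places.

P(S) = 0.66

Bayes' rule in odds form gives O(S|E) = O(S)·[P(E|S)/P(E|¬S)], hence O(S) = O(S|E)/LR.
Posterior odds = 0.825/(1−0.825) = 4.7143. LR = 0.95/0.39 = 2.4359.
Prior odds = 4.7143/2.4359 = 1.9353, so P(S) = 1.9353/(1+1.9353) ≈ 0.66.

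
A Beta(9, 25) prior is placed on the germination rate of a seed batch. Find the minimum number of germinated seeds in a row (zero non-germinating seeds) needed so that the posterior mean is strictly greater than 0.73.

k = 59

After k germinated seeds and 0 non-germinating seeds the posterior is Beta(9+k, 25), with mean (9+k)/(9+25+k).
Set (9+k)/(34+k) > 0.73 and solve: k > (0.73·34 − 9)/(1 − 0.73) = 58.593.
The smallest integer exceeding 58.593 is 59, and checking k=59: (68)/(93) = 0.7312 > 0.73.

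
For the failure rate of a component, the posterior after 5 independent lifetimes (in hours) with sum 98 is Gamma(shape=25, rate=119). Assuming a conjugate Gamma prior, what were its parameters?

For an exponential likelihood with a Gamma(α, β) prior on the rate, n observations with total T give posterior Gamma(α+n, β+T).
So α = 25 − 5 = 20 and β = 119 − 98 = 21.

Gamma(shape=20, rate=21)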